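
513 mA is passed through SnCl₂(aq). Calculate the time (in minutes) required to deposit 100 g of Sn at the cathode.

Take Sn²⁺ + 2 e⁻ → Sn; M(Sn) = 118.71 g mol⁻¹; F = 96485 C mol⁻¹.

5280 min

n(Sn) = m/M = 100 / 118.71 = 0.8424 mol.
Each Sn atom requires 2 electrons, so n(e⁻) = 2 × 0.8424 = 1.685 mol.
Q = n(e⁻)·F = 1.685 × 96485 = 162600 C.
t = Q/I = 162600 / 0.5130 A = 316900 s = 5280 min.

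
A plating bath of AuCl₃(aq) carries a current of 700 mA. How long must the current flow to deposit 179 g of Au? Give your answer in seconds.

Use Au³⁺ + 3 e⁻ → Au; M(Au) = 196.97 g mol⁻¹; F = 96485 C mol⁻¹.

n(Au) = m/M = 179 / 196.97 = 0.9088 mol.
Each Au atom requires 3 electrons, so n(e⁻) = 3 × 0.9088 = 2.726 mol.
Q = n(e⁻)·F = 2.726 × 96485 = 263000 C.
t = Q/I = 263000 / 0.7000 A = 375800 s.

3.76 × 10⁵ s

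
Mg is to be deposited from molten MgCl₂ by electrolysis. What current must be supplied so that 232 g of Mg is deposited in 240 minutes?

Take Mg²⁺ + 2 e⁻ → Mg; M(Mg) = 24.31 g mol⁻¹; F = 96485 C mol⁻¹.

n(Mg) = 232 / 24.31 = 9.543 mol.
n(e⁻) = 2 × 9.543 = 19.09 mol.
Q = n(e⁻)·F = 19.09 × 96485 = 1842000 C.
I = Q/t = 1842000 / 14400 s = 128 A.

128 A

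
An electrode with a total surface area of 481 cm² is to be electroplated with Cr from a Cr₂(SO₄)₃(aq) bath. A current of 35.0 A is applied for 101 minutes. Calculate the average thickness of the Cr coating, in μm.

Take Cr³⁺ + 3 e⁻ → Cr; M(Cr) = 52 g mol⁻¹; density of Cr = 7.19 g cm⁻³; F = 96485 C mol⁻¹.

Q = I·t = 35.00 × 6060.0 = 212100 C; n(e⁻) = 2.198 mol.
n(Cr) = n(e⁻)/3 = 0.7328 mol, so m = 0.7328 × 52 = 38.10 g.
Volume = m/ρ = 38.10 / 7.19 = 5.299 cm³.
Thickness = V/A = 5.299 / 481 = 0.0110 cm = 110 μm.

110 μm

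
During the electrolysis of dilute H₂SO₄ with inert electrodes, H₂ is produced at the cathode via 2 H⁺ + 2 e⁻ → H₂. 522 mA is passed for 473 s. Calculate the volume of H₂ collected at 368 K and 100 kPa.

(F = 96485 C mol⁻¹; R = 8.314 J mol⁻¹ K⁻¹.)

Q = I·t = 0.5220 A × 473.00 s = 246.9 C.
n(e⁻) = Q/F = 246.9 / 96485 = 0.002559 mol.
2 electrons are transferred per H₂ molecule, so n(H₂) = 0.002559 / 2 = 0.001280 mol.
V = nRT/P = (0.001280 × 8.314 × 368) / (100 × 10³ Pa) = 3.91 × 10⁻⁵ m³ = 0.0391 L.

0.0391 L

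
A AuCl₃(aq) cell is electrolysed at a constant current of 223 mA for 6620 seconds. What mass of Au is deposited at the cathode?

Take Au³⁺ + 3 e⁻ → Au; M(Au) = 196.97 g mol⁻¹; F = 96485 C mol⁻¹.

Q = I·t = 0.2230 A × 6620.0 s = 1476 C.
n(e⁻) = Q/F = 1476 / 96485 = 0.01530 mol.
Au³⁺ + 3 e⁻ → Au, so n(Au) = n(e⁻)/3 = 0.005100 mol.
m = n·M = 0.005100 × 196.97 = 1.00 g.

1.00 g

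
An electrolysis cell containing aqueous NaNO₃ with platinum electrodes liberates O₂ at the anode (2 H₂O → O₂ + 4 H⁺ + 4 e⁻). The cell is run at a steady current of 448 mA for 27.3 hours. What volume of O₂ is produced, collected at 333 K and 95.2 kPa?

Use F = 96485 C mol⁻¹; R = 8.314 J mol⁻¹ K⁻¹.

Q = I·t = 0.4480 A × 98280 s = 44030 C.
n(e⁻) = Q/F = 44030 / 96485 = 0.4563 mol.
4 electrons are transferred per O₂ molecule, so n(O₂) = 0.4563 / 4 = 0.1141 mol.
V = nRT/P = (0.1141 × 8.314 × 333) / (95.2 × 10³ Pa) = 0.00332 m³ = 3.32 L.

3.32 L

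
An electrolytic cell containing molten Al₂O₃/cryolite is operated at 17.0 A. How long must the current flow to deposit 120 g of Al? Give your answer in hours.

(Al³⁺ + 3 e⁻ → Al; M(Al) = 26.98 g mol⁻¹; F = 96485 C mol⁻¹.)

21.0 h

n(Al) = m/M = 120 / 26.98 = 4.448 mol.
Each Al atom requires 3 electrons, so n(e⁻) = 3 × 4.448 = 13.34 mol.
Q = n(e⁻)·F = 13.34 × 96485 = 1287000 C.
t = Q/I = 1287000 / 17.00 A = 75730 s = 21.0 h.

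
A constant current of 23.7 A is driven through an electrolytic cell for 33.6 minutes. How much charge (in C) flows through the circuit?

47800 C

Q = I·t = 23.70 A × 2016.0 s = 47800 C.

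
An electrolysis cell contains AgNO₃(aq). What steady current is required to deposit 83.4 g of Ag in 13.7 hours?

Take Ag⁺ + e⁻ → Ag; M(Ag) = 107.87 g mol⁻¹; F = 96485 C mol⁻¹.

1.51 A

n(Ag) = 83.4 / 107.87 = 0.7732 mol.
n(e⁻) = 1 × 0.7732 = 0.7732 mol.
Q = n(e⁻)·F = 0.7732 × 96485 = 74600 C.
I = Q/t = 74600 / 49320 s = 1.51 A.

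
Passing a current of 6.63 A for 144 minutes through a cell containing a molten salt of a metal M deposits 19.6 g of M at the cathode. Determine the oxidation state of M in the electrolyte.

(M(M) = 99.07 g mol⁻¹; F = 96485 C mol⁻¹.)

Q = I·t = 6.630 A × 8640.0 s = 57280 C, so n(e⁻) = 57280/96485 = 0.5937 mol.
n(M) deposited = 19.6 / 99.07 = 0.1978 mol.
Electrons per atom = n(e⁻)/n(M) = 0.5937 / 0.1978 = 3.00 ≈ 3, so the ion is M³⁺.

+3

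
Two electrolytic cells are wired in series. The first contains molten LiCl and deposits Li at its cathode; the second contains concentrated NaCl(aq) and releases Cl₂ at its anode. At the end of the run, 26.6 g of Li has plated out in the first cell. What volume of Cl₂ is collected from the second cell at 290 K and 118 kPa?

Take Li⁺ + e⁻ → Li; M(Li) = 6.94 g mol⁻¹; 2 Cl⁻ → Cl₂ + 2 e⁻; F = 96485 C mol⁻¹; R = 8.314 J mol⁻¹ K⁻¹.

n(Li) = 26.6 / 6.94 = 3.833 mol, so n(e⁻) = 1 × 3.833 = 3.833 mol.
The cells are in series, so the same 3.833 mol of electrons passes through the second cell.
2 Cl⁻ → Cl₂ + 2 e⁻ — 2 mol e⁻ per mol Cl₂, so n(Cl₂) = 3.833/2 = 1.916 mol.
V = nRT/P = (1.916 × 8.314 × 290) / (118 × 10³) = 0.0392 m³ = 39.2 L.

39.2 L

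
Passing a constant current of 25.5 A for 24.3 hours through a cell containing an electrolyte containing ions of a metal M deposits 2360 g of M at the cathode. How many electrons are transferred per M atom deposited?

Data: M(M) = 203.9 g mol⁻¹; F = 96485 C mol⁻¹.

Q = I·t = 25.50 A × 87480 s = 2231000 C, so n(e⁻) = 2231000/96485 = 23.12 mol.
n(M) deposited = 2360 / 203.9 = 11.57 mol.
Electrons per atom = n(e⁻)/n(M) = 23.12 / 11.57 = 2.00 ≈ 2, so the ion is M²⁺.

2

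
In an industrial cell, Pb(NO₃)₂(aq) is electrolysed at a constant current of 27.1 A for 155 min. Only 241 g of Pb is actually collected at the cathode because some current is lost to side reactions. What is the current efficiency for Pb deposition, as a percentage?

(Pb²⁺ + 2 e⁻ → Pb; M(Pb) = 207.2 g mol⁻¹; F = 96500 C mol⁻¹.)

89.1 %

Q = I·t = 27.10 × 9300.0 = 252000 C; n(e⁻) = 252000/96500 = 2.612 mol.
Theoretical n(Pb) = n(e⁻)/2 = 1.306 mol, i.e. m_theo = 1.306 × 207.2 = 270.6 g.
Efficiency = m_actual / m_theo = 241 / 270.6 = 89.1 %.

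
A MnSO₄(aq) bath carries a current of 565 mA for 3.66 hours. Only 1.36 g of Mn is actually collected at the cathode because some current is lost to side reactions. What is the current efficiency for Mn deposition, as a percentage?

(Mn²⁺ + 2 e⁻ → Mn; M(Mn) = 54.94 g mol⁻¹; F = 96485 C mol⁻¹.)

64.2 %

Q = I·t = 0.5650 × 13176 = 7444 C; n(e⁻) = 7444/96485 = 0.07716 mol.
Theoretical n(Mn) = n(e⁻)/2 = 0.03858 mol, i.e. m_theo = 0.03858 × 54.94 = 2.119 g.
Efficiency = m_actual / m_theo = 1.36 / 2.119 = 64.2 %.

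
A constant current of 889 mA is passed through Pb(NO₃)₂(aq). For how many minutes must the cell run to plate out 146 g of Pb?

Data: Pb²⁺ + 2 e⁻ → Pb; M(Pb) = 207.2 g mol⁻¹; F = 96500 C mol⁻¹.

2550 min

n(Pb) = m/M = 146 / 207.2 = 0.7046 mol.
Each Pb atom requires 2 electrons, so n(e⁻) = 2 × 0.7046 = 1.409 mol.
Q = n(e⁻)·F = 1.409 × 96500 = 136000 C.
t = Q/I = 136000 / 0.8890 A = 153000 s = 2550 min.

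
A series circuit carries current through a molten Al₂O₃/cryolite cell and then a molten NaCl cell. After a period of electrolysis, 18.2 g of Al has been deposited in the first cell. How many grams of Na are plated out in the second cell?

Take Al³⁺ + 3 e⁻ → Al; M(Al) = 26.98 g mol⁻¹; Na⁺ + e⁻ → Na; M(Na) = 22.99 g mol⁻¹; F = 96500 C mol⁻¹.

n(Al) = 18.2 / 26.98 = 0.6746 mol.
Since Al³⁺ + 3 e⁻ → Al, n(e⁻) passed = 3 × 0.6746 = 2.024 mol.
Cells in series carry the same charge, so the same 2.024 mol of electrons passes through cell 2.
Na⁺ + e⁻ → Na, so n(Na) = 2.024 / 1 = 2.024 mol.
m(Na) = 2.024 × 22.99 = 46.5 g.

46.5 g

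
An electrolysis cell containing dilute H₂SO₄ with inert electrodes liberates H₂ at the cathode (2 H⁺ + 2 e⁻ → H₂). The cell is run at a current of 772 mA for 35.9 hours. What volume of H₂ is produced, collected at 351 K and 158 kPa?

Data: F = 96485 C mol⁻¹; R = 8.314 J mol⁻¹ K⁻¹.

9.55 L

Q = I·t = 0.7720 A × 129240 s = 99770 C.
n(e⁻) = Q/F = 99770 / 96485 = 1.034 mol.
2 electrons are transferred per H₂ molecule, so n(H₂) = 1.034 / 2 = 0.5170 mol.
V = nRT/P = (0.5170 × 8.314 × 351) / (158 × 10³ Pa) = 0.00955 m³ = 9.55 L.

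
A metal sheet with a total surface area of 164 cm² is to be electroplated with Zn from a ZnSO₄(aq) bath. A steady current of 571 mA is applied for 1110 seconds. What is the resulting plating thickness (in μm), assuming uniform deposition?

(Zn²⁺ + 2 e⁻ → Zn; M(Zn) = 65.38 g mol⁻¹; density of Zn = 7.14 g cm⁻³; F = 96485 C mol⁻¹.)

1.83 μm

Q = I·t = 0.5710 × 1110.0 = 633.8 C; n(e⁻) = 0.006569 mol.
n(Zn) = n(e⁻)/2 = 0.003285 mol, so m = 0.003285 × 65.38 = 0.2147 g.
Volume = m/ρ = 0.2147 / 7.14 = 0.03008 cm³.
Thickness = V/A = 0.03008 / 164 = 1.83 × 10⁻⁴ cm = 1.83 μm.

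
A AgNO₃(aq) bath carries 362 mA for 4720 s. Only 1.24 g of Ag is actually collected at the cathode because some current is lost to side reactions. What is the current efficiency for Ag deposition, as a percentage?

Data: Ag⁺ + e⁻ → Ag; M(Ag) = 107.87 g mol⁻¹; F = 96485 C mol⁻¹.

Q = I·t = 0.3620 × 4720.0 = 1709 C; n(e⁻) = 1709/96485 = 0.01771 mol.
Theoretical n(Ag) = n(e⁻)/1 = 0.01771 mol, i.e. m_theo = 0.01771 × 107.87 = 1.910 g.
Efficiency = m_actual / m_theo = 1.24 / 1.910 = 64.9 %.

64.9 %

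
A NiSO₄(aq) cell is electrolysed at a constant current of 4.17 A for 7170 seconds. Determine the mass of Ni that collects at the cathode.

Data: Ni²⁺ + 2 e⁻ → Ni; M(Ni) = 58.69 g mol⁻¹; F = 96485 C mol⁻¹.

Q = I·t = 4.170 A × 7170.0 s = 29900 C.
n(e⁻) = Q/F = 29900 / 96485 = 0.3099 mol.
Ni²⁺ + 2 e⁻ → Ni, so n(Ni) = n(e⁻)/2 = 0.1549 mol.
m = n·M = 0.1549 × 58.69 = 9.09 g.

9.09 g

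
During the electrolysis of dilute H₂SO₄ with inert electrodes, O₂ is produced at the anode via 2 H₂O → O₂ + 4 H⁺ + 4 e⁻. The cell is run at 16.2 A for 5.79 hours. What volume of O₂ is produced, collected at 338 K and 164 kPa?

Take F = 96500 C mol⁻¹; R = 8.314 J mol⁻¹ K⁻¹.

15.0 L

Q = I·t = 16.20 A × 20844 s = 337700 C.
n(e⁻) = Q/F = 337700 / 96500 = 3.499 mol.
4 electrons are transferred per O₂ molecule, so n(O₂) = 3.499 / 4 = 0.8748 mol.
V = nRT/P = (0.8748 × 8.314 × 338) / (164 × 10³ Pa) = 0.0150 m³ = 15.0 L.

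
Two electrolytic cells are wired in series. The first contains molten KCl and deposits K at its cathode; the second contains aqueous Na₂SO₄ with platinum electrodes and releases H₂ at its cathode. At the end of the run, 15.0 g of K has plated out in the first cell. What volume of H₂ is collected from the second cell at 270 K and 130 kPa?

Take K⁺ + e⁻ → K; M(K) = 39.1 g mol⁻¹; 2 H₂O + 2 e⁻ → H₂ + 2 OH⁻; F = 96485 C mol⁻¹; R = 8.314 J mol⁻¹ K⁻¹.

n(K) = 15.0 / 39.1 = 0.3836 mol, so n(e⁻) = 1 × 0.3836 = 0.3836 mol.
The cells are in series, so the same 0.3836 mol of electrons passes through the second cell.
2 H₂O + 2 e⁻ → H₂ + 2 OH⁻ — 2 mol e⁻ per mol H₂, so n(H₂) = 0.3836/2 = 0.1918 mol.
V = nRT/P = (0.1918 × 8.314 × 270) / (130 × 10³) = 0.00331 m³ = 3.31 L.

3.31 L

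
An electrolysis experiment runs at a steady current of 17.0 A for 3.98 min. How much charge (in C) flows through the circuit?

4060 C

Q = I·t = 17.00 A × 238.80 s = 4060 C.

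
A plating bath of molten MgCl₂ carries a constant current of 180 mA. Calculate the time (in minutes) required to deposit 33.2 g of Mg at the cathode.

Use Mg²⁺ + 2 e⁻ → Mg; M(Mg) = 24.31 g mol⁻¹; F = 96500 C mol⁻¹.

n(Mg) = m/M = 33.2 / 24.31 = 1.366 mol.
Each Mg atom requires 2 electrons, so n(e⁻) = 2 × 1.366 = 2.731 mol.
Q = n(e⁻)·F = 2.731 × 96500 = 263600 C.
t = Q/I = 263600 / 0.1800 A = 1464000 s = 24400 min.

24400 min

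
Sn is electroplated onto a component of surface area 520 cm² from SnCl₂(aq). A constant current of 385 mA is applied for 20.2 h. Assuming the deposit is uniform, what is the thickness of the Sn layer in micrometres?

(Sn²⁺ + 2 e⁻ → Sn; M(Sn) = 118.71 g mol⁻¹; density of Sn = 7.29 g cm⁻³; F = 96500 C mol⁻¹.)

45.4 μm

Q = I·t = 0.3850 × 72720 = 28000 C; n(e⁻) = 0.2901 mol.
n(Sn) = n(e⁻)/2 = 0.1451 mol, so m = 0.1451 × 118.71 = 17.22 g.
Volume = m/ρ = 17.22 / 7.29 = 2.362 cm³.
Thickness = V/A = 2.362 / 520 = 0.00454 cm = 45.4 μm.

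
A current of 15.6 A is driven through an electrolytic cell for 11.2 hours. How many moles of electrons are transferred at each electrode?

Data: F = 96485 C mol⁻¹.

6.52 mol

Q = I·t = 15.60 A × 40320 s = 629000 C.
n(e⁻) = Q/F = 629000 / 96485 = 6.52 mol.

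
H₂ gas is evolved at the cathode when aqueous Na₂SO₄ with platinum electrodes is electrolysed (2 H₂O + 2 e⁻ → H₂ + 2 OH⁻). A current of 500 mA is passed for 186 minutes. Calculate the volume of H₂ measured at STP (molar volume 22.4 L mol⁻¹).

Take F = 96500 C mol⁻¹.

Q = I·t = 0.5000 A × 11160 s = 5580 C.
n(e⁻) = Q/F = 5580 / 96500 = 0.05782 mol.
2 electrons are transferred per H₂ molecule, so n(H₂) = 0.05782 / 2 = 0.02891 mol.
V = n × V_m = 0.02891 × 22.4 = 0.648 L.

0.648 L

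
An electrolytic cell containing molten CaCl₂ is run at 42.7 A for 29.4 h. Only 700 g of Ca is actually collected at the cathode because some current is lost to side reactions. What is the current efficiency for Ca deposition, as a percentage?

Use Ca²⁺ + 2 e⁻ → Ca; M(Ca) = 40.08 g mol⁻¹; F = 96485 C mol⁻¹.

74.6 %

Q = I·t = 42.70 × 105840 = 4519000 C; n(e⁻) = 4519000/96485 = 46.84 mol.
Theoretical n(Ca) = n(e⁻)/2 = 23.42 mol, i.e. m_theo = 23.42 × 40.08 = 938.7 g.
Efficiency = m_actual / m_theo = 700 / 938.7 = 74.6 %.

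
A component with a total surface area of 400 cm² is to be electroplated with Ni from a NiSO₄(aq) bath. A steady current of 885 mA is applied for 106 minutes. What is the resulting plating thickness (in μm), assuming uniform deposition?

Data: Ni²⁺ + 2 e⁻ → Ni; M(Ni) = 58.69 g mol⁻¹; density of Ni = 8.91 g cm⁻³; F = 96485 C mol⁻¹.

4.80 μm

Q = I·t = 0.8850 × 6360.0 = 5629 C; n(e⁻) = 0.05834 mol.
n(Ni) = n(e⁻)/2 = 0.02917 mol, so m = 0.02917 × 58.69 = 1.712 g.
Volume = m/ρ = 1.712 / 8.91 = 0.1921 cm³.
Thickness = V/A = 0.1921 / 400 = 4.80 × 10⁻⁴ cm = 4.80 μm.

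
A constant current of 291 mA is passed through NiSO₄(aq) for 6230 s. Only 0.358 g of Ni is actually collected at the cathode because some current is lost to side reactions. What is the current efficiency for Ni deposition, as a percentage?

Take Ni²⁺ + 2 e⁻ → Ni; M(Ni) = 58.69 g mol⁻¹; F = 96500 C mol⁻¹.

Q = I·t = 0.2910 × 6230.0 = 1813 C; n(e⁻) = 1813/96500 = 0.01879 mol.
Theoretical n(Ni) = n(e⁻)/2 = 0.009393 mol, i.e. m_theo = 0.009393 × 58.69 = 0.5513 g.
Efficiency = m_actual / m_theo = 0.358 / 0.5513 = 64.9 %.

64.9 %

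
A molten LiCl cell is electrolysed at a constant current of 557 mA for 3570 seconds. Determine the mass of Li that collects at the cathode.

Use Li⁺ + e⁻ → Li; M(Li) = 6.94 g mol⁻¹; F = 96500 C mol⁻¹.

Q = I·t = 0.5570 A × 3570.0 s = 1988 C.
n(e⁻) = Q/F = 1988 / 96500 = 0.02061 mol.
Li⁺ + e⁻ → Li, so n(Li) = n(e⁻)/1 = 0.02061 mol.
m = n·M = 0.02061 × 6.94 = 0.143 g.

0.143 g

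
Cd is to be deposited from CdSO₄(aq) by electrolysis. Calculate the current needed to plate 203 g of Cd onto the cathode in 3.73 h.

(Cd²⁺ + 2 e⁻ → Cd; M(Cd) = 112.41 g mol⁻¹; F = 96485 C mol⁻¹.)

n(Cd) = 203 / 112.41 = 1.806 mol.
n(e⁻) = 2 × 1.806 = 3.612 mol.
Q = n(e⁻)·F = 3.612 × 96485 = 348500 C.
I = Q/t = 348500 / 13428 s = 26.0 A.

26.0 A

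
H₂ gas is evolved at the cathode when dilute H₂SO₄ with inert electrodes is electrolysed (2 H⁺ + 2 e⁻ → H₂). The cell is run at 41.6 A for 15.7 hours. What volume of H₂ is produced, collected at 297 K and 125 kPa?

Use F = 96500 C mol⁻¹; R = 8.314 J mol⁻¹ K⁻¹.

Q = I·t = 41.60 A × 56520 s = 2351000 C.
n(e⁻) = Q/F = 2351000 / 96500 = 24.37 mol.
2 electrons are transferred per H₂ molecule, so n(H₂) = 24.37 / 2 = 12.18 mol.
V = nRT/P = (12.18 × 8.314 × 297) / (125 × 10³ Pa) = 0.241 m³ = 241 L.

241 L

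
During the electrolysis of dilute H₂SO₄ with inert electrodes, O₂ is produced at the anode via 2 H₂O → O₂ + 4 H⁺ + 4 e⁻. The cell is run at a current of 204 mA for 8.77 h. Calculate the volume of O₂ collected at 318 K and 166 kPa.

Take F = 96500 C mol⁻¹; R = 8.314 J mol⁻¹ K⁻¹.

Q = I·t = 0.2040 A × 31572 s = 6441 C.
n(e⁻) = Q/F = 6441 / 96500 = 0.06674 mol.
4 electrons are transferred per O₂ molecule, so n(O₂) = 0.06674 / 4 = 0.01669 mol.
V = nRT/P = (0.01669 × 8.314 × 318) / (166 × 10³ Pa) = 2.66 × 10⁻⁴ m³ = 0.266 L.

0.266 L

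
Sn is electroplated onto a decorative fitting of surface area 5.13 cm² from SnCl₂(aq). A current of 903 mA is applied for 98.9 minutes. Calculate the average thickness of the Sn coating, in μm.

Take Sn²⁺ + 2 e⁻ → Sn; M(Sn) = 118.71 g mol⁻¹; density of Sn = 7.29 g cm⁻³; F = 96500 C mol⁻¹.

Q = I·t = 0.9030 × 5934.0 = 5358 C; n(e⁻) = 0.05553 mol.
n(Sn) = n(e⁻)/2 = 0.02776 mol, so m = 0.02776 × 118.71 = 3.296 g.
Volume = m/ρ = 3.296 / 7.29 = 0.4521 cm³.
Thickness = V/A = 0.4521 / 5.13 = 0.0881 cm = 881 μm.

881 μm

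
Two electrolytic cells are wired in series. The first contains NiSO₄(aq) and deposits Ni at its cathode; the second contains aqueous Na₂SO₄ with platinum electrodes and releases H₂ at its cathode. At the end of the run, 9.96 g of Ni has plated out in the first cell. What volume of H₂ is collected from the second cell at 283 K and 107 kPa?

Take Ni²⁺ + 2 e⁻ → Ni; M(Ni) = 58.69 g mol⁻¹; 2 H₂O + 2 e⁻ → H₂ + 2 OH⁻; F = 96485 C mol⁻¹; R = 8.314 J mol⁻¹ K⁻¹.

n(Ni) = 9.96 / 58.69 = 0.1697 mol, so n(e⁻) = 2 × 0.1697 = 0.3394 mol.
The cells are in series, so the same 0.3394 mol of electrons passes through the second cell.
2 H₂O + 2 e⁻ → H₂ + 2 OH⁻ — 2 mol e⁻ per mol H₂, so n(H₂) = 0.3394/2 = 0.1697 mol.
V = nRT/P = (0.1697 × 8.314 × 283) / (107 × 10³) = 0.00373 m³ = 3.73 L.

3.73 L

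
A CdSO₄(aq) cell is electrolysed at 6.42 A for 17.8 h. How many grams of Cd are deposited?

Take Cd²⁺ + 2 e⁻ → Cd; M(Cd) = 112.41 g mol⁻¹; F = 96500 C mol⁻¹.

240 g

Q = I·t = 6.420 A × 64080 s = 411400 C.
n(e⁻) = Q/F = 411400 / 96500 = 4.263 mol.
Cd²⁺ + 2 e⁻ → Cd, so n(Cd) = n(e⁻)/2 = 2.132 mol.
m = n·M = 2.132 × 112.41 = 240 g.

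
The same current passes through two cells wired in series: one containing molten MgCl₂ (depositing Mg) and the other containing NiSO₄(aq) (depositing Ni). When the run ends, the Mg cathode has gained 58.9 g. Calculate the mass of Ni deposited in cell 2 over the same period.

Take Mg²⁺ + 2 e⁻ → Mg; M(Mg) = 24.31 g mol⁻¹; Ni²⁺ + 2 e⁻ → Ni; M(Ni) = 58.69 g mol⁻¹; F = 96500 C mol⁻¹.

n(Mg) = 58.9 / 24.31 = 2.423 mol.
Since Mg²⁺ + 2 e⁻ → Mg, n(e⁻) passed = 2 × 2.423 = 4.846 mol.
Cells in series carry the same charge, so the same 4.846 mol of electrons passes through cell 2.
Ni²⁺ + 2 e⁻ → Ni, so n(Ni) = 4.846 / 2 = 2.423 mol.
m(Ni) = 2.423 × 58.69 = 142 g.

142 g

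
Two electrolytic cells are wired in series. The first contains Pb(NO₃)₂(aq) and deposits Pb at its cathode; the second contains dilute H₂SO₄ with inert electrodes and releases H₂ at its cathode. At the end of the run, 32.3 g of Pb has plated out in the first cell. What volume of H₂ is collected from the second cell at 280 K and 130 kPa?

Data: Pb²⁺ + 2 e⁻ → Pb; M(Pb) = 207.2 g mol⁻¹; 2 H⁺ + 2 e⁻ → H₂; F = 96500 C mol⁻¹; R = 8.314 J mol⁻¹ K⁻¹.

n(Pb) = 32.3 / 207.2 = 0.1559 mol, so n(e⁻) = 2 × 0.1559 = 0.3118 mol.
The cells are in series, so the same 0.3118 mol of electrons passes through the second cell.
2 H⁺ + 2 e⁻ → H₂ — 2 mol e⁻ per mol H₂, so n(H₂) = 0.3118/2 = 0.1559 mol.
V = nRT/P = (0.1559 × 8.314 × 280) / (130 × 10³) = 0.00279 m³ = 2.79 L.

2.79 L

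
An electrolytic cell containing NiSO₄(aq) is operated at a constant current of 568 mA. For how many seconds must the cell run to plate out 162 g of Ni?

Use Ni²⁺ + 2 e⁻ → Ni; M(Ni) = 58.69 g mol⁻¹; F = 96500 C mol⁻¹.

9.38 × 10⁵ s

n(Ni) = m/M = 162 / 58.69 = 2.760 mol.
Each Ni atom requires 2 electrons, so n(e⁻) = 2 × 2.760 = 5.521 mol.
Q = n(e⁻)·F = 5.521 × 96500 = 532700 C.
t = Q/I = 532700 / 0.5680 A = 937900 s.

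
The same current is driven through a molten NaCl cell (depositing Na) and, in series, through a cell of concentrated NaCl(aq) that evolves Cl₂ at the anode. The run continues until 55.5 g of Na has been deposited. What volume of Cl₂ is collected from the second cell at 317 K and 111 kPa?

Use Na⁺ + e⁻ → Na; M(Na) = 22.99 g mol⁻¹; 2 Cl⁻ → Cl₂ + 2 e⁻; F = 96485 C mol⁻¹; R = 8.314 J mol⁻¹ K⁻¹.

n(Na) = 55.5 / 22.99 = 2.414 mol, so n(e⁻) = 1 × 2.414 = 2.414 mol.
The cells are in series, so the same 2.414 mol of electrons passes through the second cell.
2 Cl⁻ → Cl₂ + 2 e⁻ — 2 mol e⁻ per mol Cl₂, so n(Cl₂) = 2.414/2 = 1.207 mol.
V = nRT/P = (1.207 × 8.314 × 317) / (111 × 10³) = 0.0287 m³ = 28.7 L.

28.7 L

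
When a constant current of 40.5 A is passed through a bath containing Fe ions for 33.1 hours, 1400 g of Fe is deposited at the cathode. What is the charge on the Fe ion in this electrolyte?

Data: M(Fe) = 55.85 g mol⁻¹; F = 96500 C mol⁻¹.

+2

Q = I·t = 40.50 A × 119160 s = 4826000 C, so n(e⁻) = 4826000/96500 = 50.01 mol.
n(Fe) deposited = 1400 / 55.85 = 25.07 mol.
Electrons per atom = n(e⁻)/n(Fe) = 50.01 / 25.07 = 2.00 ≈ 2, so the ion is Fe²⁺.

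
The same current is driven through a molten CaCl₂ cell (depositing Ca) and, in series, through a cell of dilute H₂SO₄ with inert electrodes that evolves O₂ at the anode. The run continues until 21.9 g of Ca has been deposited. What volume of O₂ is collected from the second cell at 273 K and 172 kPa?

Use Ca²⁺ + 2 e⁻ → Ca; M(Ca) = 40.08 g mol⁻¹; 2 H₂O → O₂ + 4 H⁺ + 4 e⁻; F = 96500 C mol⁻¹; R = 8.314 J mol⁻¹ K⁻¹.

3.61 L

n(Ca) = 21.9 / 40.08 = 0.5464 mol, so n(e⁻) = 2 × 0.5464 = 1.093 mol.
The cells are in series, so the same 1.093 mol of electrons passes through the second cell.
2 H₂O → O₂ + 4 H⁺ + 4 e⁻ — 4 mol e⁻ per mol O₂, so n(O₂) = 1.093/4 = 0.2732 mol.
V = nRT/P = (0.2732 × 8.314 × 273) / (172 × 10³) = 0.00361 m³ = 3.61 L.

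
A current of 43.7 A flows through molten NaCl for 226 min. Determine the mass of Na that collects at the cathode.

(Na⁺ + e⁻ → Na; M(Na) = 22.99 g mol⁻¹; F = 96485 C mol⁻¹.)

Q = I·t = 43.70 A × 13560 s = 592600 C.
n(e⁻) = Q/F = 592600 / 96485 = 6.142 mol.
Na⁺ + e⁻ → Na, so n(Na) = n(e⁻)/1 = 6.142 mol.
m = n·M = 6.142 × 22.99 = 141 g.

141 g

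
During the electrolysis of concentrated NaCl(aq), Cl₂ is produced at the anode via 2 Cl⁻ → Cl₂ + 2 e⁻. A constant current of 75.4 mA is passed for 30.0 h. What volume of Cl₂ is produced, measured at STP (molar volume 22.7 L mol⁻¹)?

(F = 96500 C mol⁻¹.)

0.958 L

Q = I·t = 0.07540 A × 108000 s = 8143 C.
n(e⁻) = Q/F = 8143 / 96500 = 0.08439 mol.
2 electrons are transferred per Cl₂ molecule, so n(Cl₂) = 0.08439 / 2 = 0.04219 mol.
V = n × V_m = 0.04219 × 22.7 = 0.958 L.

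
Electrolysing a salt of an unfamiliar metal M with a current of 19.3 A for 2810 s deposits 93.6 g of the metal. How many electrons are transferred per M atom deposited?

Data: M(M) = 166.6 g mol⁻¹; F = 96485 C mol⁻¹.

Q = I·t = 19.30 A × 2810.0 s = 54230 C, so n(e⁻) = 54230/96485 = 0.5621 mol.
n(M) deposited = 93.6 / 166.6 = 0.5618 mol.
Electrons per atom = n(e⁻)/n(M) = 0.5621 / 0.5618 = 1.00 ≈ 1, so the ion is M⁺.

1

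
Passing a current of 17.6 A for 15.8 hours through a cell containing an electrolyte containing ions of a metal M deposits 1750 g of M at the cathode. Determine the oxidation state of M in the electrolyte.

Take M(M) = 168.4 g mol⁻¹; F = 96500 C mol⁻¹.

+1

Q = I·t = 17.60 A × 56880 s = 1001000 C, so n(e⁻) = 1001000/96500 = 10.37 mol.
n(M) deposited = 1750 / 168.4 = 10.39 mol.
Electrons per atom = n(e⁻)/n(M) = 10.37 / 10.39 = 0.998 ≈ 1, so the ion is M⁺.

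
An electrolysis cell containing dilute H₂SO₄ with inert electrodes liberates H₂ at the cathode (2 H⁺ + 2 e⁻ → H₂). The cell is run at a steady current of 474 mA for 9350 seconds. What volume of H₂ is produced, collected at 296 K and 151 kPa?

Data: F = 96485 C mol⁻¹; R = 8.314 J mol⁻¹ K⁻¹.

Q = I·t = 0.4740 A × 9350.0 s = 4432 C.
n(e⁻) = Q/F = 4432 / 96485 = 0.04593 mol.
2 electrons are transferred per H₂ molecule, so n(H₂) = 0.04593 / 2 = 0.02297 mol.
V = nRT/P = (0.02297 × 8.314 × 296) / (151 × 10³ Pa) = 3.74 × 10⁻⁴ m³ = 0.374 L.

0.374 L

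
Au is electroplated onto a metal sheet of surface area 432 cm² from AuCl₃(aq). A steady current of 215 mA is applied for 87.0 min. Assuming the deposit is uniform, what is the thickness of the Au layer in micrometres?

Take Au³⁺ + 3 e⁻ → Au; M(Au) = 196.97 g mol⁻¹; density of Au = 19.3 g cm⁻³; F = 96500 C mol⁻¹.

0.916 μm

Q = I·t = 0.2150 × 5220.0 = 1122 C; n(e⁻) = 0.01163 mol.
n(Au) = n(e⁻)/3 = 0.003877 mol, so m = 0.003877 × 196.97 = 0.7636 g.
Volume = m/ρ = 0.7636 / 19.3 = 0.03956 cm³.
Thickness = V/A = 0.03956 / 432 = 9.16 × 10⁻⁵ cm = 0.916 μm.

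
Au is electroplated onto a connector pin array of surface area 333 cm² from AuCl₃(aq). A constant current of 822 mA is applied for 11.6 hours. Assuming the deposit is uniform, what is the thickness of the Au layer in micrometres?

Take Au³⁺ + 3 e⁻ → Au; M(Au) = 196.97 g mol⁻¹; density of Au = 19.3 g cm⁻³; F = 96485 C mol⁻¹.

Q = I·t = 0.8220 × 41760 = 34330 C; n(e⁻) = 0.3558 mol.
n(Au) = n(e⁻)/3 = 0.1186 mol, so m = 0.1186 × 196.97 = 23.36 g.
Volume = m/ρ = 23.36 / 19.3 = 1.210 cm³.
Thickness = V/A = 1.210 / 333 = 0.00363 cm = 36.3 μm.

36.3 μm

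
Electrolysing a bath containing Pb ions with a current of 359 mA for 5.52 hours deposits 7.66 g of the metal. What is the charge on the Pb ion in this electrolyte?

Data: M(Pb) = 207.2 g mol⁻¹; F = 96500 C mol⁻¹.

Q = I·t = 0.3590 A × 19872 s = 7134 C, so n(e⁻) = 7134/96500 = 0.07393 mol.
n(Pb) deposited = 7.66 / 207.2 = 0.03697 mol.
Electrons per atom = n(e⁻)/n(Pb) = 0.07393 / 0.03697 = 2.00 ≈ 2, so the ion is Pb²⁺.

+2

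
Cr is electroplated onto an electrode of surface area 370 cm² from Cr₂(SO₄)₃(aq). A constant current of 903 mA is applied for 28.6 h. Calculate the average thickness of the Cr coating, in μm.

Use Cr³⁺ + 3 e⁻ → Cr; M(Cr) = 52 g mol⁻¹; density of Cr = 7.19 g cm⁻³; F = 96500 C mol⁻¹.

62.8 μm

Q = I·t = 0.9030 × 102960 = 92970 C; n(e⁻) = 0.9634 mol.
n(Cr) = n(e⁻)/3 = 0.3211 mol, so m = 0.3211 × 52 = 16.70 g.
Volume = m/ρ = 16.70 / 7.19 = 2.323 cm³.
Thickness = V/A = 2.323 / 370 = 0.00628 cm = 62.8 μm.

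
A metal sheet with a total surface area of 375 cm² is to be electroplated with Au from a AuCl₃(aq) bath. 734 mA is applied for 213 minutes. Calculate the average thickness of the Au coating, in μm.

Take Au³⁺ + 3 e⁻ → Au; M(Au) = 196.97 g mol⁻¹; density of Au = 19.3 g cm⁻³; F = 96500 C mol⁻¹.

8.82 μm

Q = I·t = 0.7340 × 12780 = 9381 C; n(e⁻) = 0.09721 mol.
n(Au) = n(e⁻)/3 = 0.03240 mol, so m = 0.03240 × 196.97 = 6.382 g.
Volume = m/ρ = 6.382 / 19.3 = 0.3307 cm³.
Thickness = V/A = 0.3307 / 375 = 8.82 × 10⁻⁴ cm = 8.82 μm.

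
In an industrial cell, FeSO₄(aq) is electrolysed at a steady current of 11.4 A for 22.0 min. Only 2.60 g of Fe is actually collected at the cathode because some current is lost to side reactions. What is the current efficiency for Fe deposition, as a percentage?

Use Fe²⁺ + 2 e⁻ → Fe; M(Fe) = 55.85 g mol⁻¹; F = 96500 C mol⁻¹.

59.7 %

Q = I·t = 11.40 × 1320.0 = 15050 C; n(e⁻) = 15050/96500 = 0.1559 mol.
Theoretical n(Fe) = n(e⁻)/2 = 0.07797 mol, i.e. m_theo = 0.07797 × 55.85 = 4.355 g.
Efficiency = m_actual / m_theo = 2.60 / 4.355 = 59.7 %.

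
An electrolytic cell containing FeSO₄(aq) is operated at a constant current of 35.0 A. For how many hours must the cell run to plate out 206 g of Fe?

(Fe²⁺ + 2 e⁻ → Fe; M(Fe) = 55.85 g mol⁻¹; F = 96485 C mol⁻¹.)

5.65 h

n(Fe) = m/M = 206 / 55.85 = 3.688 mol.
Each Fe atom requires 2 electrons, so n(e⁻) = 2 × 3.688 = 7.377 mol.
Q = n(e⁻)·F = 7.377 × 96485 = 711800 C.
t = Q/I = 711800 / 35.00 A = 20340 s = 5.65 h.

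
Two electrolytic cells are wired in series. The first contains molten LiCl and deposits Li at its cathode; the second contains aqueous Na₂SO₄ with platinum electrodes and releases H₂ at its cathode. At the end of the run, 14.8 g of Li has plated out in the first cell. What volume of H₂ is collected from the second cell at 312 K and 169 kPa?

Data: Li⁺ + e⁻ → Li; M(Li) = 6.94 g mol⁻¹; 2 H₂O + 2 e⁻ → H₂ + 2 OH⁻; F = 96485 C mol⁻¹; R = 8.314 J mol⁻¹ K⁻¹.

16.4 L

n(Li) = 14.8 / 6.94 = 2.133 mol, so n(e⁻) = 1 × 2.133 = 2.133 mol.
The cells are in series, so the same 2.133 mol of electrons passes through the second cell.
2 H₂O + 2 e⁻ → H₂ + 2 OH⁻ — 2 mol e⁻ per mol H₂, so n(H₂) = 2.133/2 = 1.066 mol.
V = nRT/P = (1.066 × 8.314 × 312) / (169 × 10³) = 0.0164 m³ = 16.4 L.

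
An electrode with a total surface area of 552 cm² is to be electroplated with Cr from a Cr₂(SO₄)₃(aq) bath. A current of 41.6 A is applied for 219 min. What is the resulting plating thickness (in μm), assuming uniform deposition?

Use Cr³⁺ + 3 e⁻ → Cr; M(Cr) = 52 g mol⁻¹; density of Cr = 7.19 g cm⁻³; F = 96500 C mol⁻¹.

Q = I·t = 41.60 × 13140 = 546600 C; n(e⁻) = 5.664 mol.
n(Cr) = n(e⁻)/3 = 1.888 mol, so m = 1.888 × 52 = 98.18 g.
Volume = m/ρ = 98.18 / 7.19 = 13.66 cm³.
Thickness = V/A = 13.66 / 552 = 0.0247 cm = 247 μm.

247 μm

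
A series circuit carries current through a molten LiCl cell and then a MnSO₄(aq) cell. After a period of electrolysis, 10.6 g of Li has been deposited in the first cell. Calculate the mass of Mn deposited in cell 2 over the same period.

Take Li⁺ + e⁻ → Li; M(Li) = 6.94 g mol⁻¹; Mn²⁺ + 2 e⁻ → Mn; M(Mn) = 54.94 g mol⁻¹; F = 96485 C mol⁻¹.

n(Li) = 10.6 / 6.94 = 1.527 mol.
Since Li⁺ + e⁻ → Li, n(e⁻) passed = 1 × 1.527 = 1.527 mol.
Cells in series carry the same charge, so the same 1.527 mol of electrons passes through cell 2.
Mn²⁺ + 2 e⁻ → Mn, so n(Mn) = 1.527 / 2 = 0.7637 mol.
m(Mn) = 0.7637 × 54.94 = 42.0 g.

42.0 g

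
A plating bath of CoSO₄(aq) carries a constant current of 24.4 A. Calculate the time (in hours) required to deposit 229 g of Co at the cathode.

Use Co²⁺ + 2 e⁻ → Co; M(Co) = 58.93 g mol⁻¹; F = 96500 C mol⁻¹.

n(Co) = m/M = 229 / 58.93 = 3.886 mol.
Each Co atom requires 2 electrons, so n(e⁻) = 2 × 3.886 = 7.772 mol.
Q = n(e⁻)·F = 7.772 × 96500 = 750000 C.
t = Q/I = 750000 / 24.40 A = 30740 s = 8.54 h.

8.54 h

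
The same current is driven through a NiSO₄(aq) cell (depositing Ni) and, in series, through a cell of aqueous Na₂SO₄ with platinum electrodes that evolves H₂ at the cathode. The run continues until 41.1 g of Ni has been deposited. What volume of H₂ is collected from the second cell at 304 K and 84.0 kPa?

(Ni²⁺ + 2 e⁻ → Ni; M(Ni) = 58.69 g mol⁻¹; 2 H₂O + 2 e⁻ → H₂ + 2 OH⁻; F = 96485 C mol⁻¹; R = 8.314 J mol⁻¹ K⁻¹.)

n(Ni) = 41.1 / 58.69 = 0.7003 mol, so n(e⁻) = 2 × 0.7003 = 1.401 mol.
The cells are in series, so the same 1.401 mol of electrons passes through the second cell.
2 H₂O + 2 e⁻ → H₂ + 2 OH⁻ — 2 mol e⁻ per mol H₂, so n(H₂) = 1.401/2 = 0.7003 mol.
V = nRT/P = (0.7003 × 8.314 × 304) / (84.0 × 10³) = 0.0211 m³ = 21.1 L.

21.1 L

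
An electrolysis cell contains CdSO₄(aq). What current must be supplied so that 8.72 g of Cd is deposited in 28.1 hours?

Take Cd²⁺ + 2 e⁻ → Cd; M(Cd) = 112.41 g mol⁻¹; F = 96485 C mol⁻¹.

0.148 A

n(Cd) = 8.72 / 112.41 = 0.07757 mol.
n(e⁻) = 2 × 0.07757 = 0.1551 mol.
Q = n(e⁻)·F = 0.1551 × 96485 = 14970 C.
I = Q/t = 14970 / 101160 s = 0.148 A.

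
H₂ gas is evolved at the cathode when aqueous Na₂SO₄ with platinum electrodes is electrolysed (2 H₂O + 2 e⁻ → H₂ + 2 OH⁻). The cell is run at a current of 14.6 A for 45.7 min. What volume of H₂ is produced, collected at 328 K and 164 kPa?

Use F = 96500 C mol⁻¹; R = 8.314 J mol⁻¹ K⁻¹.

3.45 L

Q = I·t = 14.60 A × 2742.0 s = 40030 C.
n(e⁻) = Q/F = 40030 / 96500 = 0.4149 mol.
2 electrons are transferred per H₂ molecule, so n(H₂) = 0.4149 / 2 = 0.2074 mol.
V = nRT/P = (0.2074 × 8.314 × 328) / (164 × 10³ Pa) = 0.00345 m³ = 3.45 L.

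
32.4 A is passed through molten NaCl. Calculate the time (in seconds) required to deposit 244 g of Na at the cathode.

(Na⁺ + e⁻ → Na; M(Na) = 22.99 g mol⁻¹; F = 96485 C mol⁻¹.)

n(Na) = m/M = 244 / 22.99 = 10.61 mol.
Each Na atom requires 1 electron, so n(e⁻) = 1 × 10.61 = 10.61 mol.
Q = n(e⁻)·F = 10.61 × 96485 = 1024000 C.
t = Q/I = 1024000 / 32.40 A = 31610 s.

31600 s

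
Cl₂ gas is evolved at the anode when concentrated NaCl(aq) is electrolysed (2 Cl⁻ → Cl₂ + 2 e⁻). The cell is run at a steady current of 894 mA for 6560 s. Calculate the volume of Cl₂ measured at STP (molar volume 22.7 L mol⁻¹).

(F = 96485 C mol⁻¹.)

Q = I·t = 0.8940 A × 6560.0 s = 5865 C.
n(e⁻) = Q/F = 5865 / 96485 = 0.06078 mol.
2 electrons are transferred per Cl₂ molecule, so n(Cl₂) = 0.06078 / 2 = 0.03039 mol.
V = n × V_m = 0.03039 × 22.7 = 0.690 L.

0.690 L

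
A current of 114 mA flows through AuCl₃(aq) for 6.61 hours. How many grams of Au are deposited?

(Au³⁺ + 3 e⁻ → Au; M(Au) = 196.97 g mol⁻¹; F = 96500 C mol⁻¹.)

Q = I·t = 0.1140 A × 23796 s = 2713 C.
n(e⁻) = Q/F = 2713 / 96500 = 0.02811 mol.
Au³⁺ + 3 e⁻ → Au, so n(Au) = n(e⁻)/3 = 0.009370 mol.
m = n·M = 0.009370 × 196.97 = 1.85 g.

1.85 g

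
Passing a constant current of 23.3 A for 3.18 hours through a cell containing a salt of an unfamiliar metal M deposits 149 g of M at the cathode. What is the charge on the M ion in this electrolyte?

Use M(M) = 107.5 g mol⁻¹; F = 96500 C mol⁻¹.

+2

Q = I·t = 23.30 A × 11448 s = 266700 C, so n(e⁻) = 266700/96500 = 2.764 mol.
n(M) deposited = 149 / 107.5 = 1.386 mol.
Electrons per atom = n(e⁻)/n(M) = 2.764 / 1.386 = 1.99 ≈ 2, so the ion is M²⁺.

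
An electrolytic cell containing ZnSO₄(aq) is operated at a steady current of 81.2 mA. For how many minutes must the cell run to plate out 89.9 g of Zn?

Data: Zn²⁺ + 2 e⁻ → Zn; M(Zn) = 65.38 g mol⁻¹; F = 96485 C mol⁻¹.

n(Zn) = m/M = 89.9 / 65.38 = 1.375 mol.
Each Zn atom requires 2 electrons, so n(e⁻) = 2 × 1.375 = 2.750 mol.
Q = n(e⁻)·F = 2.750 × 96485 = 265300 C.
t = Q/I = 265300 / 0.08120 A = 3268000 s = 54500 min.

54500 min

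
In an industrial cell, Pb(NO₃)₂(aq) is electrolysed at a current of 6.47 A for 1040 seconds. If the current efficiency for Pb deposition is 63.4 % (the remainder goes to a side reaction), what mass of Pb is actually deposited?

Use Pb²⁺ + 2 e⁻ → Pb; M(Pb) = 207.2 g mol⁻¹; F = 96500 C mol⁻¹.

4.58 g

Q = I·t = 6.470 × 1040.0 = 6729 C.
n(e⁻) = 6729/96500 = 0.06973 mol; theoretically n(Pb) = 0.06973/2 = 0.03486 mol, m_theo = 7.224 g.
At 63.4 % efficiency, m_actual = 0.634 × 7.224 = 4.58 g.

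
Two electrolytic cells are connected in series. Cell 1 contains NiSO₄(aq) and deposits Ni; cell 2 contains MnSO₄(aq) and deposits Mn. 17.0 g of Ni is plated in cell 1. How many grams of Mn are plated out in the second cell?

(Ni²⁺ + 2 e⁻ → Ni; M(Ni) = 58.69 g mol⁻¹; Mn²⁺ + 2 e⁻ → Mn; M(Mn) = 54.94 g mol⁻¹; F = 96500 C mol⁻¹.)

n(Ni) = 17.0 / 58.69 = 0.2897 mol.
Since Ni²⁺ + 2 e⁻ → Ni, n(e⁻) passed = 2 × 0.2897 = 0.5793 mol.
Cells in series carry the same charge, so the same 0.5793 mol of electrons passes through cell 2.
Mn²⁺ + 2 e⁻ → Mn, so n(Mn) = 0.5793 / 2 = 0.2897 mol.
m(Mn) = 0.2897 × 54.94 = 15.9 g.

15.9 g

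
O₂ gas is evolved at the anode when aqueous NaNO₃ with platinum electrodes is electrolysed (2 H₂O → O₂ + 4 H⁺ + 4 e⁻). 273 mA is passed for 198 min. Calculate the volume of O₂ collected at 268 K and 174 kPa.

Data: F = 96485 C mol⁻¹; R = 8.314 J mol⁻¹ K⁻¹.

Q = I·t = 0.2730 A × 11880 s = 3243 C.
n(e⁻) = Q/F = 3243 / 96485 = 0.03361 mol.
4 electrons are transferred per O₂ molecule, so n(O₂) = 0.03361 / 4 = 0.008403 mol.
V = nRT/P = (0.008403 × 8.314 × 268) / (174 × 10³ Pa) = 1.08 × 10⁻⁴ m³ = 0.108 L.

0.108 L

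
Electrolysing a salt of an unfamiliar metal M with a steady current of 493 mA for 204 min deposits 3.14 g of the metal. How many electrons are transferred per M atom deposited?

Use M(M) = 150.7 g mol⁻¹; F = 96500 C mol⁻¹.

Q = I·t = 0.4930 A × 12240 s = 6034 C, so n(e⁻) = 6034/96500 = 0.06253 mol.
n(M) deposited = 3.14 / 150.7 = 0.02084 mol.
Electrons per atom = n(e⁻)/n(M) = 0.06253 / 0.02084 = 3.00 ≈ 3, so the ion is M³⁺.

3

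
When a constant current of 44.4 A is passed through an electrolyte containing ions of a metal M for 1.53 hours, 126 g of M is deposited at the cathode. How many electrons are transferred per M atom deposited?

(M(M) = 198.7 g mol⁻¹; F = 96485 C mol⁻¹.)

Q = I·t = 44.40 A × 5508.0 s = 244600 C, so n(e⁻) = 244600/96485 = 2.535 mol.
n(M) deposited = 126 / 198.7 = 0.6341 mol.
Electrons per atom = n(e⁻)/n(M) = 2.535 / 0.6341 = 4.00 ≈ 4, so the ion is M⁴⁺.

4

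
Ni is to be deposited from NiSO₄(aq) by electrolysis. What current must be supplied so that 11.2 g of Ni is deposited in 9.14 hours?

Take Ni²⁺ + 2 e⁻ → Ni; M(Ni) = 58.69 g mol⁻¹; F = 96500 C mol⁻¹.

n(Ni) = 11.2 / 58.69 = 0.1908 mol.
n(e⁻) = 2 × 0.1908 = 0.3817 mol.
Q = n(e⁻)·F = 0.3817 × 96500 = 36830 C.
I = Q/t = 36830 / 32904 s = 1.12 A.

1.12 A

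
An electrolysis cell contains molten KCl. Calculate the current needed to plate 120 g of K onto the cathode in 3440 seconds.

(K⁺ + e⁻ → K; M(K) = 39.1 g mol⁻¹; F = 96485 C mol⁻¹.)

86.1 A

n(K) = 120 / 39.1 = 3.069 mol.
n(e⁻) = 1 × 3.069 = 3.069 mol.
Q = n(e⁻)·F = 3.069 × 96485 = 296100 C.
I = Q/t = 296100 / 3440.0 s = 86.1 A.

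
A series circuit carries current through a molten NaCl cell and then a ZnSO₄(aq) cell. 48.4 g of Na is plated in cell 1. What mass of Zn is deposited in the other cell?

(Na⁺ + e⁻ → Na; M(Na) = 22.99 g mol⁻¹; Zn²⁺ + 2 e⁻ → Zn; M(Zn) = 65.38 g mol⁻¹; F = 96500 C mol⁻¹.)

n(Na) = 48.4 / 22.99 = 2.105 mol.
Since Na⁺ + e⁻ → Na, n(e⁻) passed = 1 × 2.105 = 2.105 mol.
Cells in series carry the same charge, so the same 2.105 mol of electrons passes through cell 2.
Zn²⁺ + 2 e⁻ → Zn, so n(Zn) = 2.105 / 2 = 1.053 mol.
m(Zn) = 1.053 × 65.38 = 68.8 g.

68.8 g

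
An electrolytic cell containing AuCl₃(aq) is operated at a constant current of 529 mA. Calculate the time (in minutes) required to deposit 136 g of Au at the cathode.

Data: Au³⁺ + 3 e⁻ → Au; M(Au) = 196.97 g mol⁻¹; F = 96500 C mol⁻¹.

6300 min

n(Au) = m/M = 136 / 196.97 = 0.6905 mol.
Each Au atom requires 3 electrons, so n(e⁻) = 3 × 0.6905 = 2.071 mol.
Q = n(e⁻)·F = 2.071 × 96500 = 199900 C.
t = Q/I = 199900 / 0.5290 A = 377900 s = 6300 min.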